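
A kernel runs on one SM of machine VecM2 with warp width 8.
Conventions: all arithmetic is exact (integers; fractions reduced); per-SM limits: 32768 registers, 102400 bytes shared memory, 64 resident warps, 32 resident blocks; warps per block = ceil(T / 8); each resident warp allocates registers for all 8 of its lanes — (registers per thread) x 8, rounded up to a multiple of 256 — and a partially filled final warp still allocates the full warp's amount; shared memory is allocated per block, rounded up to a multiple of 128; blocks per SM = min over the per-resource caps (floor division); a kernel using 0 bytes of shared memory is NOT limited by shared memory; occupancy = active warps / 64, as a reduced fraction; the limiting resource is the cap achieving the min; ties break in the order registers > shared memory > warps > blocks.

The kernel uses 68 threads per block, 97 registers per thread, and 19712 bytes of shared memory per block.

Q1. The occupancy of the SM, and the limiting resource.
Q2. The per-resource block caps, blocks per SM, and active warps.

Answer: occupancy 27/64, limited by registers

registers: 3 blocks
shared memory: 5 blocks
warps: 7 blocks
blocks: 32 blocks

Answer: 3 blocks, 27 active warps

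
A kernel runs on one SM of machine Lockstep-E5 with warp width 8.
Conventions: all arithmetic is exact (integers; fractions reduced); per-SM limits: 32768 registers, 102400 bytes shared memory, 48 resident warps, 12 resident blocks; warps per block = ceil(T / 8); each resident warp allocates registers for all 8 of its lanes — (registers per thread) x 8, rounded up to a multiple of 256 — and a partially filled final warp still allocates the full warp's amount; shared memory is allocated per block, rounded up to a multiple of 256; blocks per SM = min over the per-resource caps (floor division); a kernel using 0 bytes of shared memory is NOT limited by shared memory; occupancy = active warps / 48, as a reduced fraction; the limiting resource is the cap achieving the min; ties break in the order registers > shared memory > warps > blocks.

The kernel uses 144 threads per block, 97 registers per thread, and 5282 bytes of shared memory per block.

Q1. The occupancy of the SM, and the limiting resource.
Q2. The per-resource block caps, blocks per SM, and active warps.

Answer: occupancy 3/8, limited by registers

registers: 1 block
shared memory: 19 blocks
warps: 2 blocks
blocks: 12 blocks

Answer: 1 block, 18 active warps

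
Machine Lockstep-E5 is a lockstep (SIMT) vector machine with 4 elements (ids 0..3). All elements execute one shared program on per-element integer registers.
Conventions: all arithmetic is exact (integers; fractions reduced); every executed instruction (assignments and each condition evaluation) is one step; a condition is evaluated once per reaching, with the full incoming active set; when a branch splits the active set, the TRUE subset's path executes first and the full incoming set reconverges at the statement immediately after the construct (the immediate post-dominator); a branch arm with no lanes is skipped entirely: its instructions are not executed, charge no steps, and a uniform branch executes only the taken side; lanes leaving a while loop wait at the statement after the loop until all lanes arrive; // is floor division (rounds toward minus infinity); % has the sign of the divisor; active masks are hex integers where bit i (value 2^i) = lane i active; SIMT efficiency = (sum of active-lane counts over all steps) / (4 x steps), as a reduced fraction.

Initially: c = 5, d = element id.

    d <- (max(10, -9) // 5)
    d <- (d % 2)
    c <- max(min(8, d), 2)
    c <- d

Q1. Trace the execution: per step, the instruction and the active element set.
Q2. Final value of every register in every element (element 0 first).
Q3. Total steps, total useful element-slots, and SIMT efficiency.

step 0: d <- (max(10, -9) // 5)      0xf
step 1: d <- (d % 2)                 0xf
step 2: c <- max(min(8, d), 2)       0xf
step 3: c <- d                       0xf

Answer: 4 steps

c: 0,0,0,0
d: 0,0,0,0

steps = 4; useful = 16; efficiency = 16/16 = 1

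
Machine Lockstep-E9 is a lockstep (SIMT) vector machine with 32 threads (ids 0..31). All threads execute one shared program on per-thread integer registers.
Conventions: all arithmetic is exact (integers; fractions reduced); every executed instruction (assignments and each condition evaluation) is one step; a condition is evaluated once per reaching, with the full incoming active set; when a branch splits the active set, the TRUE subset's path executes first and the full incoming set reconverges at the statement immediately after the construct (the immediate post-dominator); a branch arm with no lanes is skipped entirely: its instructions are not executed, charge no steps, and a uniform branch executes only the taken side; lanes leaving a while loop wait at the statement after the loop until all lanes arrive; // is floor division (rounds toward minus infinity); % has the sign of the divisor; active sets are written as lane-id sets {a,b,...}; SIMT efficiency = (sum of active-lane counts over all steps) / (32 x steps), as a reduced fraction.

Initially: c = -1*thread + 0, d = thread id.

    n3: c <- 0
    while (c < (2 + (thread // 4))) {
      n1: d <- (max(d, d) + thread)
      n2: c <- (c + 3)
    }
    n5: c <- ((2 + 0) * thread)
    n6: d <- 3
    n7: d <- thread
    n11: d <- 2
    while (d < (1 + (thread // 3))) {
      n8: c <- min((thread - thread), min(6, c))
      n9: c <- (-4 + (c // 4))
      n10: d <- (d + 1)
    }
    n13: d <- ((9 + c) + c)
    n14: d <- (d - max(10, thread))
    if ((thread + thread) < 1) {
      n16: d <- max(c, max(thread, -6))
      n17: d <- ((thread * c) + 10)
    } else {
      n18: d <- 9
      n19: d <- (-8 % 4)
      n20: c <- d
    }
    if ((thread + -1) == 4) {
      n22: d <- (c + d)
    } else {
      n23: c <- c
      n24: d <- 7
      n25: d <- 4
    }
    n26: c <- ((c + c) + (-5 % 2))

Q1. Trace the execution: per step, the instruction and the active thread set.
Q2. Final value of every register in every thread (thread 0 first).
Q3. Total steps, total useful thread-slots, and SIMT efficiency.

step 0: c <- 0                       {0,1,2,3,4,5,6,7,8,9,10,11,12,13,14,15,16,17,18,19,20,21,22,23,24,25,26,27,28,29,30,31}
step 1: eval (c < (2 + (thread // 4))) {0,1,2,3,4,5,6,7,8,9,10,11,12,13,14,15,16,17,18,19,20,21,22,23,24,25,26,27,28,29,30,31}
step 2: d <- (max(d, d) + thread)    {0,1,2,3,4,5,6,7,8,9,10,11,12,13,14,15,16,17,18,19,20,21,22,23,24,25,26,27,28,29,30,31}
step 3: c <- (c + 3)                 {0,1,2,3,4,5,6,7,8,9,10,11,12,13,14,15,16,17,18,19,20,21,22,23,24,25,26,27,28,29,30,31}
step 4: eval (c < (2 + (thread // 4))) {0,1,2,3,4,5,6,7,8,9,10,11,12,13,14,15,16,17,18,19,20,21,22,23,24,25,26,27,28,29,30,31}
step 5: d <- (max(d, d) + thread)    {8,9,10,11,12,13,14,15,16,17,18,19,20,21,22,23,24,25,26,27,28,29,30,31}
step 6: c <- (c + 3)                 {8,9,10,11,12,13,14,15,16,17,18,19,20,21,22,23,24,25,26,27,28,29,30,31}
step 7: eval (c < (2 + (thread // 4))) {8,9,10,11,12,13,14,15,16,17,18,19,20,21,22,23,24,25,26,27,28,29,30,31}
step 8: d <- (max(d, d) + thread)    {20,21,22,23,24,25,26,27,28,29,30,31}
step 9: c <- (c + 3)                 {20,21,22,23,24,25,26,27,28,29,30,31}
step 10: eval (c < (2 + (thread // 4))) {20,21,22,23,24,25,26,27,28,29,30,31}
step 11: c <- ((2 + 0) * thread)      {0,1,2,3,4,5,6,7,8,9,10,11,12,13,14,15,16,17,18,19,20,21,22,23,24,25,26,27,28,29,30,31}
step 12: d <- 3                       {0,1,2,3,4,5,6,7,8,9,10,11,12,13,14,15,16,17,18,19,20,21,22,23,24,25,26,27,28,29,30,31}
step 13: d <- thread                  {0,1,2,3,4,5,6,7,8,9,10,11,12,13,14,15,16,17,18,19,20,21,22,23,24,25,26,27,28,29,30,31}
step 14: d <- 2                       {0,1,2,3,4,5,6,7,8,9,10,11,12,13,14,15,16,17,18,19,20,21,22,23,24,25,26,27,28,29,30,31}
step 15: eval (d < (1 + (thread // 3))) {0,1,2,3,4,5,6,7,8,9,10,11,12,13,14,15,16,17,18,19,20,21,22,23,24,25,26,27,28,29,30,31}
step 16: c <- min((thread - thread), min(6, c)) {6,7,8,9,10,11,12,13,14,15,16,17,18,19,20,21,22,23,24,25,26,27,28,29,30,31}
step 17: c <- (-4 + (c // 4))         {6,7,8,9,10,11,12,13,14,15,16,17,18,19,20,21,22,23,24,25,26,27,28,29,30,31}
step 18: d <- (d + 1)                 {6,7,8,9,10,11,12,13,14,15,16,17,18,19,20,21,22,23,24,25,26,27,28,29,30,31}
step 19: eval (d < (1 + (thread // 3))) {6,7,8,9,10,11,12,13,14,15,16,17,18,19,20,21,22,23,24,25,26,27,28,29,30,31}
step 20: c <- min((thread - thread), min(6, c)) {9,10,11,12,13,14,15,16,17,18,19,20,21,22,23,24,25,26,27,28,29,30,31}
step 21: c <- (-4 + (c // 4))         {9,10,11,12,13,14,15,16,17,18,19,20,21,22,23,24,25,26,27,28,29,30,31}
step 22: d <- (d + 1)                 {9,10,11,12,13,14,15,16,17,18,19,20,21,22,23,24,25,26,27,28,29,30,31}
step 23: eval (d < (1 + (thread // 3))) {9,10,11,12,13,14,15,16,17,18,19,20,21,22,23,24,25,26,27,28,29,30,31}
step 24: c <- min((thread - thread), min(6, c)) {12,13,14,15,16,17,18,19,20,21,22,23,24,25,26,27,28,29,30,31}
step 25: c <- (-4 + (c // 4))         {12,13,14,15,16,17,18,19,20,21,22,23,24,25,26,27,28,29,30,31}
step 26: d <- (d + 1)                 {12,13,14,15,16,17,18,19,20,21,22,23,24,25,26,27,28,29,30,31}
step 27: eval (d < (1 + (thread // 3))) {12,13,14,15,16,17,18,19,20,21,22,23,24,25,26,27,28,29,30,31}
step 28: c <- min((thread - thread), min(6, c)) {15,16,17,18,19,20,21,22,23,24,25,26,27,28,29,30,31}
step 29: c <- (-4 + (c // 4))         {15,16,17,18,19,20,21,22,23,24,25,26,27,28,29,30,31}
step 30: d <- (d + 1)                 {15,16,17,18,19,20,21,22,23,24,25,26,27,28,29,30,31}
step 31: eval (d < (1 + (thread // 3))) {15,16,17,18,19,20,21,22,23,24,25,26,27,28,29,30,31}
step 32: c <- min((thread - thread), min(6, c)) {18,19,20,21,22,23,24,25,26,27,28,29,30,31}
step 33: c <- (-4 + (c // 4))         {18,19,20,21,22,23,24,25,26,27,28,29,30,31}
step 34: d <- (d + 1)                 {18,19,20,21,22,23,24,25,26,27,28,29,30,31}
step 35: eval (d < (1 + (thread // 3))) {18,19,20,21,22,23,24,25,26,27,28,29,30,31}
step 36: c <- min((thread - thread), min(6, c)) {21,22,23,24,25,26,27,28,29,30,31}
step 37: c <- (-4 + (c // 4))         {21,22,23,24,25,26,27,28,29,30,31}
step 38: d <- (d + 1)                 {21,22,23,24,25,26,27,28,29,30,31}
step 39: eval (d < (1 + (thread // 3))) {21,22,23,24,25,26,27,28,29,30,31}
step 40: c <- min((thread - thread), min(6, c)) {24,25,26,27,28,29,30,31}
step 41: c <- (-4 + (c // 4))         {24,25,26,27,28,29,30,31}
step 42: d <- (d + 1)                 {24,25,26,27,28,29,30,31}
step 43: eval (d < (1 + (thread // 3))) {24,25,26,27,28,29,30,31}
step 44: c <- min((thread - thread), min(6, c)) {27,28,29,30,31}
step 45: c <- (-4 + (c // 4))         {27,28,29,30,31}
step 46: d <- (d + 1)                 {27,28,29,30,31}
step 47: eval (d < (1 + (thread // 3))) {27,28,29,30,31}
step 48: c <- min((thread - thread), min(6, c)) {30,31}
step 49: c <- (-4 + (c // 4))         {30,31}
step 50: d <- (d + 1)                 {30,31}
step 51: eval (d < (1 + (thread // 3))) {30,31}
step 52: d <- ((9 + c) + c)           {0,1,2,3,4,5,6,7,8,9,10,11,12,13,14,15,16,17,18,19,20,21,22,23,24,25,26,27,28,29,30,31}
step 53: d <- (d - max(10, thread))   {0,1,2,3,4,5,6,7,8,9,10,11,12,13,14,15,16,17,18,19,20,21,22,23,24,25,26,27,28,29,30,31}
step 54: eval ((thread + thread) < 1) {0,1,2,3,4,5,6,7,8,9,10,11,12,13,14,15,16,17,18,19,20,21,22,23,24,25,26,27,28,29,30,31}
step 55: d <- max(c, max(thread, -6)) {0}
step 56: d <- ((thread * c) + 10)     {0}
step 57: d <- 9                       {1,2,3,4,5,6,7,8,9,10,11,12,13,14,15,16,17,18,19,20,21,22,23,24,25,26,27,28,29,30,31}
step 58: d <- (-8 % 4)                {1,2,3,4,5,6,7,8,9,10,11,12,13,14,15,16,17,18,19,20,21,22,23,24,25,26,27,28,29,30,31}
step 59: c <- d                       {1,2,3,4,5,6,7,8,9,10,11,12,13,14,15,16,17,18,19,20,21,22,23,24,25,26,27,28,29,30,31}
step 60: eval ((thread + -1) == 4)    {0,1,2,3,4,5,6,7,8,9,10,11,12,13,14,15,16,17,18,19,20,21,22,23,24,25,26,27,28,29,30,31}
step 61: d <- (c + d)                 {5}
step 62: c <- c                       {0,1,2,3,4,6,7,8,9,10,11,12,13,14,15,16,17,18,19,20,21,22,23,24,25,26,27,28,29,30,31}
step 63: d <- 7                       {0,1,2,3,4,6,7,8,9,10,11,12,13,14,15,16,17,18,19,20,21,22,23,24,25,26,27,28,29,30,31}
step 64: d <- 4                       {0,1,2,3,4,6,7,8,9,10,11,12,13,14,15,16,17,18,19,20,21,22,23,24,25,26,27,28,29,30,31}
step 65: c <- ((c + c) + (-5 % 2))    {0,1,2,3,4,5,6,7,8,9,10,11,12,13,14,15,16,17,18,19,20,21,22,23,24,25,26,27,28,29,30,31}

Answer: 66 steps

c: 1,1,1,1,1,1,1,1,1,1,1,1,1,1,1,1,1,1,1,1,1,1,1,1,1,1,1,1,1,1,1,1
d: 4,4,4,4,4,0,4,4,4,4,4,4,4,4,4,4,4,4,4,4,4,4,4,4,4,4,4,4,4,4,4,4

steps = 66; useful = 1281; efficiency = 1281/2112 = 427/704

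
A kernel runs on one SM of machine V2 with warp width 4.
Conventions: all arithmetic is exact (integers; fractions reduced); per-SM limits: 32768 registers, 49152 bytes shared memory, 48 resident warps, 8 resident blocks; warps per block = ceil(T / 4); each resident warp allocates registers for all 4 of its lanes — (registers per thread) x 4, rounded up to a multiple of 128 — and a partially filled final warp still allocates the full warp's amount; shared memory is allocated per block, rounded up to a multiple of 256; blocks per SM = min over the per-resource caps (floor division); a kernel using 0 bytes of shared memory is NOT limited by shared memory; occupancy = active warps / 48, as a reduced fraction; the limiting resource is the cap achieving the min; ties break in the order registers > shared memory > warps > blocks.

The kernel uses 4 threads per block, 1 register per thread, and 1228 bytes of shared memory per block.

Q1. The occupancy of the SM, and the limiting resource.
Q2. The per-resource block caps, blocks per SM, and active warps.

Answer: occupancy 1/6, limited by blocks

registers: 256 blocks
shared memory: 38 blocks
warps: 48 blocks
blocks: 8 blocks

Answer: 8 blocks, 8 active warps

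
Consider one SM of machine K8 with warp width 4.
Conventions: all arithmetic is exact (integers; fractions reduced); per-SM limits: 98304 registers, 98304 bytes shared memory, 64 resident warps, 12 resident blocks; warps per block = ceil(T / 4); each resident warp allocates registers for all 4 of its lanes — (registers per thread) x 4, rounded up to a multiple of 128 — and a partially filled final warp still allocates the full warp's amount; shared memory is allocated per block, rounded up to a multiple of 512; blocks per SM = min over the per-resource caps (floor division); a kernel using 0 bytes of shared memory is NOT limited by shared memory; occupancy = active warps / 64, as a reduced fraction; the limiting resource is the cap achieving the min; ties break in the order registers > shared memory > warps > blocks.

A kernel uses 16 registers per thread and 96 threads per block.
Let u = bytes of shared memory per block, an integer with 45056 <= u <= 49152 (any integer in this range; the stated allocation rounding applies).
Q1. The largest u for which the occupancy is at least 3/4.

Answer: u = 49152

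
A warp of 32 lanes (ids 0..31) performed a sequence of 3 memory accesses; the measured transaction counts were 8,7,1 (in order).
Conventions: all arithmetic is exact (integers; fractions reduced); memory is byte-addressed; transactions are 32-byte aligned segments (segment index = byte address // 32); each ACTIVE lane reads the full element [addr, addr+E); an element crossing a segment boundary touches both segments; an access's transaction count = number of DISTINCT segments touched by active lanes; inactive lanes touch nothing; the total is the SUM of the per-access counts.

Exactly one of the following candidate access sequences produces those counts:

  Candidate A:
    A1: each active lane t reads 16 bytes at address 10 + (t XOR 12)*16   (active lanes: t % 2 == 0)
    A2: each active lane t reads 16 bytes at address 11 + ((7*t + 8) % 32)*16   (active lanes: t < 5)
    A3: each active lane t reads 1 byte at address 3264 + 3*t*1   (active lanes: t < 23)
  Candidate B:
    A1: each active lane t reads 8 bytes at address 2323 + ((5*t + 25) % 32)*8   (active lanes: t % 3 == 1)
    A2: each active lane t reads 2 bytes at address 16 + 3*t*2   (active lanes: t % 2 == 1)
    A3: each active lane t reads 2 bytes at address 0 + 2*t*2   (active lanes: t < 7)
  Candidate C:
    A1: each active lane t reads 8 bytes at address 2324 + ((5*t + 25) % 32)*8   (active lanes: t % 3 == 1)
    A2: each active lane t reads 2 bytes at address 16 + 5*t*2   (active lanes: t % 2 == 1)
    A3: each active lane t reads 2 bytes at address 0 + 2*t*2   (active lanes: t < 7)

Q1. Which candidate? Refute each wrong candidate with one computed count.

A: A1 gives 16 transactions, not 8
C: A2 gives 11 transactions, not 7
B: all counts match (8,7,1)

Answer: B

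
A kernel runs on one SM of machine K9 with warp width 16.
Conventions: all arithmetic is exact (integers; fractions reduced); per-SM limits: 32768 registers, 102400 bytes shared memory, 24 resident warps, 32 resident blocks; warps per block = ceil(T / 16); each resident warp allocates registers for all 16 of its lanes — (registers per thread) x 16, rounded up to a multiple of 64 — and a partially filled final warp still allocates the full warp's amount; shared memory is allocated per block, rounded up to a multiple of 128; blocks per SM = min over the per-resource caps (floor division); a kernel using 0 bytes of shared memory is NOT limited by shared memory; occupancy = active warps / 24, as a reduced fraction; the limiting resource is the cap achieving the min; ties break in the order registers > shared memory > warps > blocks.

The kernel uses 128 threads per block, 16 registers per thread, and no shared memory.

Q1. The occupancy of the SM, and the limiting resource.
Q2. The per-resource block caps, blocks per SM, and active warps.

Answer: occupancy 1, limited by warps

registers: 16 blocks
shared memory: no limit (kernel uses none)
warps: 3 blocks
blocks: 32 blocks

Answer: 3 blocks, 24 active warps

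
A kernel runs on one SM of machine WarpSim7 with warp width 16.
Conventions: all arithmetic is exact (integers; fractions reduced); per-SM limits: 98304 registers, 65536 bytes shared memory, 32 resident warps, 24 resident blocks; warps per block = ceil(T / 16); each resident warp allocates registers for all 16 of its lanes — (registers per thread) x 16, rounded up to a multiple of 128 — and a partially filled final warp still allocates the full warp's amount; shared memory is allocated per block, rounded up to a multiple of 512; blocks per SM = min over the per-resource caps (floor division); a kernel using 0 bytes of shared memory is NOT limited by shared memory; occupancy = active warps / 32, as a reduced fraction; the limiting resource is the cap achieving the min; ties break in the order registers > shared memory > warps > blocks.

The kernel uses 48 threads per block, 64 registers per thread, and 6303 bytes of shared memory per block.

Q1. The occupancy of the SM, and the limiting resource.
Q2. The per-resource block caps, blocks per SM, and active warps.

Answer: occupancy 27/32, limited by shared memory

registers: 32 blocks
shared memory: 9 blocks
warps: 10 blocks
blocks: 24 blocks

Answer: 9 blocks, 27 active warps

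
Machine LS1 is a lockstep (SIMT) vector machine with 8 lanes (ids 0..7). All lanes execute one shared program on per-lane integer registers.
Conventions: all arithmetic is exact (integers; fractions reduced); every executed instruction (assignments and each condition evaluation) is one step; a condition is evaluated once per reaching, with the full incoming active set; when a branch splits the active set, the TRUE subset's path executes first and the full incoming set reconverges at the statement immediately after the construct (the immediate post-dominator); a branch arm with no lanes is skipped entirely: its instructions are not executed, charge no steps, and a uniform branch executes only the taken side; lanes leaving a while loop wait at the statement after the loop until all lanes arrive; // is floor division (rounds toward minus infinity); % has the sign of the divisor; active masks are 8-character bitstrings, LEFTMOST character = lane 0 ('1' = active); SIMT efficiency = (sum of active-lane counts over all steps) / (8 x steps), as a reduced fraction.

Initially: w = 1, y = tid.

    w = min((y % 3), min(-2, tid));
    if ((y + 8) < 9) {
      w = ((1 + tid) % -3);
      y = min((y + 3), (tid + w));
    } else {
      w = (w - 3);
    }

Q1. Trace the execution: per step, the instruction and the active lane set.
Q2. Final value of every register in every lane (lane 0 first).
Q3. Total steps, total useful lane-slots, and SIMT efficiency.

step 0: w <- min((y % 3), min(-2, tid)) 11111111
step 1: eval ((y + 8) < 9)           11111111
step 2: w <- ((1 + tid) % -3)        10000000
step 3: y <- min((y + 3), (tid + w)) 10000000
step 4: w <- (w - 3)                 01111111

Answer: 5 steps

w: -2,-5,-5,-5,-5,-5,-5,-5
y: -2,1,2,3,4,5,6,7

steps = 5; useful = 25; efficiency = 25/40 = 5/8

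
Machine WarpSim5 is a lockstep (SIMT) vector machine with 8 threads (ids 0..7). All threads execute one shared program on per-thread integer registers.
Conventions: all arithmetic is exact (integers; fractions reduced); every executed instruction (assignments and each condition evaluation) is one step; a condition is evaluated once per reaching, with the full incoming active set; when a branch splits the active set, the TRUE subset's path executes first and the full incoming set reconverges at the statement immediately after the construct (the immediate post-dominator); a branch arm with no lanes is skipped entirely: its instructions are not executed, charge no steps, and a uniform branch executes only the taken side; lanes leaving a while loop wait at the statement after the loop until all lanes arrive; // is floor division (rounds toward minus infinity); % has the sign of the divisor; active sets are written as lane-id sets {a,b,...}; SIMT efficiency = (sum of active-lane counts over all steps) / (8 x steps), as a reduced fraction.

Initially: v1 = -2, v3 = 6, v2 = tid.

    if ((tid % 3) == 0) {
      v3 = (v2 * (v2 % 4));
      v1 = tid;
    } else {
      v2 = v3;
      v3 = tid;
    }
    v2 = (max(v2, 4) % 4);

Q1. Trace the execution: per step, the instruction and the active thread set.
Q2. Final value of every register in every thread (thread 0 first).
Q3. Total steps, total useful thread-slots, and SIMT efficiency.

step 0: eval ((tid % 3) == 0)        {0,1,2,3,4,5,6,7}
step 1: v3 <- (v2 * (v2 % 4))        {0,3,6}
step 2: v1 <- tid                    {0,3,6}
step 3: v2 <- v3                     {1,2,4,5,7}
step 4: v3 <- tid                    {1,2,4,5,7}
step 5: v2 <- (max(v2, 4) % 4)       {0,1,2,3,4,5,6,7}

Answer: 6 steps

v1: 0,-2,-2,3,-2,-2,6,-2
v3: 0,1,2,9,4,5,12,7
v2: 0,2,2,0,2,2,2,2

steps = 6; useful = 32; efficiency = 32/48 = 2/3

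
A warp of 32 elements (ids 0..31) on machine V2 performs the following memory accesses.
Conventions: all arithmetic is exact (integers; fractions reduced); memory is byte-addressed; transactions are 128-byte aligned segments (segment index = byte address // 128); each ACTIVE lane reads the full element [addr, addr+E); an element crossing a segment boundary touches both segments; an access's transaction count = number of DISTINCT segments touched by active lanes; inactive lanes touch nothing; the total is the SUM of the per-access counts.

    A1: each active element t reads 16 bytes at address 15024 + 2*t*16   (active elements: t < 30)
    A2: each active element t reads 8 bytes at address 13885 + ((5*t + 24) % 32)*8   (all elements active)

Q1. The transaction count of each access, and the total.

A1: 8 transactions
A2: 3 transactions

Answer: 8,3; total 11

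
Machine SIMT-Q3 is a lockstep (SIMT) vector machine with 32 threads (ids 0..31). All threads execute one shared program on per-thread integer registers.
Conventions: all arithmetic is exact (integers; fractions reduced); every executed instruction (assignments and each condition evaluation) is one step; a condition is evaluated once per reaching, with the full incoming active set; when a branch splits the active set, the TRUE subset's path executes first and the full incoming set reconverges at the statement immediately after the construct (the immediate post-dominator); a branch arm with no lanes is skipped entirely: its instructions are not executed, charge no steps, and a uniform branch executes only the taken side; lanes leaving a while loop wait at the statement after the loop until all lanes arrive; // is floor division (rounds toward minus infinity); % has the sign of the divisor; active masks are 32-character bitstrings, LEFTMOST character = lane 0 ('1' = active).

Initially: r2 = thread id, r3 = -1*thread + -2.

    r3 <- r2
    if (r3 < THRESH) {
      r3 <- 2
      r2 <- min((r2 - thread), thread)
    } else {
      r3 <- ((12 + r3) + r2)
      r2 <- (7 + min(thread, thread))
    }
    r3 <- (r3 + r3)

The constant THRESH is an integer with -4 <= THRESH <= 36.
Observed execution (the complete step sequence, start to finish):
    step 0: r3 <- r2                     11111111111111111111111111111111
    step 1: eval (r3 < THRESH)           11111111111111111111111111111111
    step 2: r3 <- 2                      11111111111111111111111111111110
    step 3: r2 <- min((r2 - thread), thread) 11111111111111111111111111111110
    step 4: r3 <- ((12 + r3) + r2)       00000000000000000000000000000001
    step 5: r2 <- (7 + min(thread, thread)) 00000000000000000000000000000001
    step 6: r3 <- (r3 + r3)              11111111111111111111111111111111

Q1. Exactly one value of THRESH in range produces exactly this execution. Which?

Answer: THRESH = 31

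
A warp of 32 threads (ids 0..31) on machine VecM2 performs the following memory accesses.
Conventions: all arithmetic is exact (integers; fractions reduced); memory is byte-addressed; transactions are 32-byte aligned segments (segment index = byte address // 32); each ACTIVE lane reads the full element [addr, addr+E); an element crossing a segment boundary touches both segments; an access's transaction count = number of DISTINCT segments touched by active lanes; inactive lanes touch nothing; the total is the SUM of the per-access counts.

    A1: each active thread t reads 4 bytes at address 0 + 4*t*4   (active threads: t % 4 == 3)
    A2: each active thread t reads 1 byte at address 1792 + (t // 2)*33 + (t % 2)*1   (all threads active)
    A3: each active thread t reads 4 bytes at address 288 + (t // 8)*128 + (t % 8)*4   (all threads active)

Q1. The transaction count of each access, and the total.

A1: 8 transactions
A2: 16 transactions
A3: 4 transactions

Answer: 8,16,4; total 28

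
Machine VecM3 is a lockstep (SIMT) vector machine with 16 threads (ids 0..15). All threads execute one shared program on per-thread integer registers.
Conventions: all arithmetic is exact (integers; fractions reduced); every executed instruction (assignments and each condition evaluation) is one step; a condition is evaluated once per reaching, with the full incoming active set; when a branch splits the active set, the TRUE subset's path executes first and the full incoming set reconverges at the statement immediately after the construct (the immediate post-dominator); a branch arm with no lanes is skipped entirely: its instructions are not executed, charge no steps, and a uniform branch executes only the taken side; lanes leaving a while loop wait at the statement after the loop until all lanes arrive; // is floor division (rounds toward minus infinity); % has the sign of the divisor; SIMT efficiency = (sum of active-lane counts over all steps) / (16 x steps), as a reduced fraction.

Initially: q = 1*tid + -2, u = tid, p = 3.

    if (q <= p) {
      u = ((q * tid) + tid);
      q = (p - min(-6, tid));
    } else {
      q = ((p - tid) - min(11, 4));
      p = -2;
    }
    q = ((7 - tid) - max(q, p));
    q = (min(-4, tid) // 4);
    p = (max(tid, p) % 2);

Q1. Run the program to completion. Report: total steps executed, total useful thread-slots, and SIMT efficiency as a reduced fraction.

Answer: 8 steps, 96 useful, 3/4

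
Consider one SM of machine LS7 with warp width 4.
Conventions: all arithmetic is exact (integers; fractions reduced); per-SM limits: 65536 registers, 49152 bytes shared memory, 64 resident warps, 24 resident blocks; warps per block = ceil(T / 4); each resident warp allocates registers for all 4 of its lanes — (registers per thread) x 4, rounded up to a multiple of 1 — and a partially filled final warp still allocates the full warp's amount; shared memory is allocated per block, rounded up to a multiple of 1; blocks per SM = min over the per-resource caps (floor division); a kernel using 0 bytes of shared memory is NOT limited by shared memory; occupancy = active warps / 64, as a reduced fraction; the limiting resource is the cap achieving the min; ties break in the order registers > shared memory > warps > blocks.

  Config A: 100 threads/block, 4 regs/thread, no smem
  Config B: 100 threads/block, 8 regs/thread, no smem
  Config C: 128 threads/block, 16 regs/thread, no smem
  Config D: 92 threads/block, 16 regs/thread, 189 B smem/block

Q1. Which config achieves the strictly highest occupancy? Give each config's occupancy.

occupancies: A 25/32, B 25/32, C 1, D 23/32

Answer: C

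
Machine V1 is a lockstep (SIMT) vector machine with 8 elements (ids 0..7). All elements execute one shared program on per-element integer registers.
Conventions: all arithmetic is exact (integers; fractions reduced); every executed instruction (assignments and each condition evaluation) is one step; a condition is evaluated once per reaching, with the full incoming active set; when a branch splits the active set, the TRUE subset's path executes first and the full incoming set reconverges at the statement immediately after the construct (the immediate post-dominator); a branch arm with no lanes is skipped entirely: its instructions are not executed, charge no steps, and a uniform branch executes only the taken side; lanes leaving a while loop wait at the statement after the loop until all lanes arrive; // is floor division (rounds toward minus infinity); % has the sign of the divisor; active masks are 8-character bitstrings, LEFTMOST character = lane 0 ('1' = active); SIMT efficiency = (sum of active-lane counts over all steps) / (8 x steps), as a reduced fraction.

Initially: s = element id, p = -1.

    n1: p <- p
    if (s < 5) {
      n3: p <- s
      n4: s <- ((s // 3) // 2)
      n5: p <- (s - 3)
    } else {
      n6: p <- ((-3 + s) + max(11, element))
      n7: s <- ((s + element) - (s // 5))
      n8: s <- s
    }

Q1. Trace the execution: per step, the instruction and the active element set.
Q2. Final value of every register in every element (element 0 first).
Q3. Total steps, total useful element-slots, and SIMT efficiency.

step 0: p <- p                       11111111
step 1: eval (s < 5)                 11111111
step 2: p <- s                       11111000
step 3: s <- ((s // 3) // 2)         11111000
step 4: p <- (s - 3)                 11111000
step 5: p <- ((-3 + s) + max(11, element)) 00000111
step 6: s <- ((s + element) - (s // 5)) 00000111
step 7: s <- s                       00000111

Answer: 8 steps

s: 0,0,0,0,0,9,11,13
p: -3,-3,-3,-3,-3,13,14,15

steps = 8; useful = 40; efficiency = 40/64 = 5/8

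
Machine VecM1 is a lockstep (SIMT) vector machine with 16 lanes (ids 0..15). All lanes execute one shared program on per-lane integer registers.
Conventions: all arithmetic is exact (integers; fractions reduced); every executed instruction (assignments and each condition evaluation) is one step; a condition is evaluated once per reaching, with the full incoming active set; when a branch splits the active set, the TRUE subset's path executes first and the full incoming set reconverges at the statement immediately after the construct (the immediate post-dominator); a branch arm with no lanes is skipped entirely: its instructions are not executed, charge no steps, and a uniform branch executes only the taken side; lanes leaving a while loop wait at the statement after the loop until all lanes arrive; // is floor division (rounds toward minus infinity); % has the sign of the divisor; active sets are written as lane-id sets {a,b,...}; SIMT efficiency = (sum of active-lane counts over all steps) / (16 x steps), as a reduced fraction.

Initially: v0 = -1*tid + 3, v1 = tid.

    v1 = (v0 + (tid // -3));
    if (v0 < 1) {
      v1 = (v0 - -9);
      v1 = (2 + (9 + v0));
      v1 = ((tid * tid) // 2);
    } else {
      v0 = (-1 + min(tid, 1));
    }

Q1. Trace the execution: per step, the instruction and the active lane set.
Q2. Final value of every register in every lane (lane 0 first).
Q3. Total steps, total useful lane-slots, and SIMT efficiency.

step 0: v1 <- (v0 + (tid // -3))     {0,1,2,3,4,5,6,7,8,9,10,11,12,13,14,15}
step 1: eval (v0 < 1)                {0,1,2,3,4,5,6,7,8,9,10,11,12,13,14,15}
step 2: v1 <- (v0 - -9)              {3,4,5,6,7,8,9,10,11,12,13,14,15}
step 3: v1 <- (2 + (9 + v0))         {3,4,5,6,7,8,9,10,11,12,13,14,15}
step 4: v1 <- ((tid * tid) // 2)     {3,4,5,6,7,8,9,10,11,12,13,14,15}
step 5: v0 <- (-1 + min(tid, 1))     {0,1,2}

Answer: 6 steps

v0: -1,0,0,0,-1,-2,-3,-4,-5,-6,-7,-8,-9,-10,-11,-12
v1: 3,1,0,4,8,12,18,24,32,40,50,60,72,84,98,112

steps = 6; useful = 74; efficiency = 74/96 = 37/48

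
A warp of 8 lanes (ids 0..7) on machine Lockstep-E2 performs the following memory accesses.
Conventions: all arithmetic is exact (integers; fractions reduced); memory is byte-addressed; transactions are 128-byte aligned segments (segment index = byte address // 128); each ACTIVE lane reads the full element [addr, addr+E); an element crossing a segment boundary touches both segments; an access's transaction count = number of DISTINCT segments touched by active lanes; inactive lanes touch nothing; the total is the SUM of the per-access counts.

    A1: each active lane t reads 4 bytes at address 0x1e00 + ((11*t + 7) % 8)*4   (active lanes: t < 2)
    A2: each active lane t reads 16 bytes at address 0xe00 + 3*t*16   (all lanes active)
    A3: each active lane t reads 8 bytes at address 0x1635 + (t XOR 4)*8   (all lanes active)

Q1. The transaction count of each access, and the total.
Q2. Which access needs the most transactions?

A1: 1 transaction
A2: 3 transactions
A3: 1 transaction

Answer: 1,3,1; total 5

Answer: A2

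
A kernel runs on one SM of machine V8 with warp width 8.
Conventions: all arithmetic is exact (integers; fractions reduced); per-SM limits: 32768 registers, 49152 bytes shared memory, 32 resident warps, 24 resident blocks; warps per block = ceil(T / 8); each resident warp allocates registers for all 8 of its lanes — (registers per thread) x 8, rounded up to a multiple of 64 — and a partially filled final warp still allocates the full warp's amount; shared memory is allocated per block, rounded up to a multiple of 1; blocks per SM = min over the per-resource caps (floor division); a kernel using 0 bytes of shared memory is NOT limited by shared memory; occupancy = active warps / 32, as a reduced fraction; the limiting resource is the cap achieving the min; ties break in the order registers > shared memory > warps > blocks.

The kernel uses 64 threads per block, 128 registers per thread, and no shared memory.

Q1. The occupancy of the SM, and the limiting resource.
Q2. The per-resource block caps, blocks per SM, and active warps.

Answer: occupancy 1, limited by registers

registers: 4 blocks
shared memory: no limit (kernel uses none)
warps: 4 blocks
blocks: 24 blocks

Answer: 4 blocks, 32 active warps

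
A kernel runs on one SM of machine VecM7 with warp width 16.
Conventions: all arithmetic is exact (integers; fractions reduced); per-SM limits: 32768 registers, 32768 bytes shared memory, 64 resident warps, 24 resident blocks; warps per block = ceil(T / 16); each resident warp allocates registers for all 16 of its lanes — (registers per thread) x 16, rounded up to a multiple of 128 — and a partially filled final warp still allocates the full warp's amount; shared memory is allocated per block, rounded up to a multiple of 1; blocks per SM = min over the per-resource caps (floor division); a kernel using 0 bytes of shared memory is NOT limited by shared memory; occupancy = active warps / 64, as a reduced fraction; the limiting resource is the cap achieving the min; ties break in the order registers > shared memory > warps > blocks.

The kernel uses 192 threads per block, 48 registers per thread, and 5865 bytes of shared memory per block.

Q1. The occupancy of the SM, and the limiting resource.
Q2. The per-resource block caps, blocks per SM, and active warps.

Answer: occupancy 9/16, limited by registers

registers: 3 blocks
shared memory: 5 blocks
warps: 5 blocks
blocks: 24 blocks

Answer: 3 blocks, 36 active warps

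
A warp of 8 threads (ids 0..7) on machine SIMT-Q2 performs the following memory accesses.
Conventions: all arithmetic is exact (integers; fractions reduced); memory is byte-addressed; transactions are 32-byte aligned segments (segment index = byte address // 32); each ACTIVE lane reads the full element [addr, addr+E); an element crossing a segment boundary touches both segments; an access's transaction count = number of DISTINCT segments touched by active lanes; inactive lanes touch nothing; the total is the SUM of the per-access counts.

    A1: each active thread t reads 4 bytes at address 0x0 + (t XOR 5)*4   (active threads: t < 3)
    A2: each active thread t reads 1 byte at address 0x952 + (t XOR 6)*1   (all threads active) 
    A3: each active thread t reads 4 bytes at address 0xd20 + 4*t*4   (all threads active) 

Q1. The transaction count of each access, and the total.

A1: 1 transaction
A2: 1 transaction
A3: 4 transactions

Answer: 1,1,4; total 6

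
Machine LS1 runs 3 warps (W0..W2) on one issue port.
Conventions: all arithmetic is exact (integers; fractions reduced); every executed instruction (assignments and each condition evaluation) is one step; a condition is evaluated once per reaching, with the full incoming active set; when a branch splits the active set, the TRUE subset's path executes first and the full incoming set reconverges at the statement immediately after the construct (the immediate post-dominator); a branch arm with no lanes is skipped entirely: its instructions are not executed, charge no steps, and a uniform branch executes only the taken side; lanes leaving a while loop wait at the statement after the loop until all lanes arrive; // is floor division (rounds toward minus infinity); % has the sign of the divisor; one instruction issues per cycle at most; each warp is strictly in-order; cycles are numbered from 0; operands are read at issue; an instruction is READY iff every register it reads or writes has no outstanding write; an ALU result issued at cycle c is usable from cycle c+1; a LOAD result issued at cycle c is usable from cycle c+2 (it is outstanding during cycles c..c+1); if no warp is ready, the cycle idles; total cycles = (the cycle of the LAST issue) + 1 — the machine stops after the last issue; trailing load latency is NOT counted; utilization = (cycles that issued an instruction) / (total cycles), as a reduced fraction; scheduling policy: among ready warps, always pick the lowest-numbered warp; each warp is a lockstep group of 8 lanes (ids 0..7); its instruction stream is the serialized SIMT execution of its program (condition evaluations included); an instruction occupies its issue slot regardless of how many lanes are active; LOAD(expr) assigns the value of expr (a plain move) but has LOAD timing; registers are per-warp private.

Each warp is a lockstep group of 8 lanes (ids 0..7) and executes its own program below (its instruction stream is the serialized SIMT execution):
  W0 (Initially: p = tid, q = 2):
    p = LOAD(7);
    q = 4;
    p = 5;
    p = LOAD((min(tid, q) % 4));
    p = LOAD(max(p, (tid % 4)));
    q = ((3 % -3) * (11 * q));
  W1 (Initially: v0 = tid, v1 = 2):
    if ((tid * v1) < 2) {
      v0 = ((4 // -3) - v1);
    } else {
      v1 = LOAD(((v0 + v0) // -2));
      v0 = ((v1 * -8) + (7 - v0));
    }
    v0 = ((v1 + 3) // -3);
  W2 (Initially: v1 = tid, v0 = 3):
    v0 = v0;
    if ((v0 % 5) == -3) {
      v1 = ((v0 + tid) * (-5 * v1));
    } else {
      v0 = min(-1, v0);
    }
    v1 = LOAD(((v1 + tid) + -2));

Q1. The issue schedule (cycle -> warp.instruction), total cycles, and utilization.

cycle 0: W0.I0
cycle 1: W0.I1
cycle 2: W0.I2
cycle 3: W0.I3
cycle 4: W1.I0
cycle 5: W0.I4
cycle 6: W0.I5
cycle 7: W1.I1
cycle 8: W1.I2
cycle 9: W2.I0
cycle 10: W1.I3
cycle 11: W1.I4
cycle 12: W2.I1
cycle 13: W2.I2
cycle 14: W2.I3

Answer: 15 cycles, utilization 1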